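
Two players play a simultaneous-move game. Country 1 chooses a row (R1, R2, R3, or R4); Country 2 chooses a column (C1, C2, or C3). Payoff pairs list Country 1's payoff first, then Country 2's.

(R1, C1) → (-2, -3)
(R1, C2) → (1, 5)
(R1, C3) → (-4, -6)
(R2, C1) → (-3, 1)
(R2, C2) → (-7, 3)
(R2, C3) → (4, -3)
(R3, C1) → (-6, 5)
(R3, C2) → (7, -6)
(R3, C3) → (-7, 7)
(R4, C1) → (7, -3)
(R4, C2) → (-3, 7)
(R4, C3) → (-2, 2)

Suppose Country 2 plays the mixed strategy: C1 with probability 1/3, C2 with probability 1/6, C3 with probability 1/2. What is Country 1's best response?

R4

Compute Country 1's expected payoff from each pure strategy against the given mix.
R1: (1/3)·(-2) + (1/6)·1 + (1/2)·(-4) = -5/2
R2: (1/3)·(-3) + (1/6)·(-7) + (1/2)·4 = -1/6
R3: (1/3)·(-6) + (1/6)·7 + (1/2)·(-7) = -13/3
R4: (1/3)·7 + (1/6)·(-3) + (1/2)·(-2) = 5/6
Highest expected payoff is 5/6, from R4.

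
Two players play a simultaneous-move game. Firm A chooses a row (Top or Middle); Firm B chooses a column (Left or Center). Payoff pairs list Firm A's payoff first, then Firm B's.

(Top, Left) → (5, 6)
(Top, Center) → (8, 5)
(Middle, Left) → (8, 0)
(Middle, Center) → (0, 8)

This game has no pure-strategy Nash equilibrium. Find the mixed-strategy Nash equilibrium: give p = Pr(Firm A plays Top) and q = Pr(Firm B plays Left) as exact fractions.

Each player's mixing probability is pinned down by making the *other* player indifferent.
Firm B indifferent between Left and Center: p·6 + (1−p)·0 = p·5 + (1−p)·8 ⟹ 0 + 6p = 8 + (-3)p ⟹ p = 8/9.
Firm A indifferent between Top and Middle: q·5 + (1−q)·8 = q·8 + (1−q)·0 ⟹ 8 + (-3)q = 0 + 8q ⟹ q = 8/11.

p = 8/9, q = 8/11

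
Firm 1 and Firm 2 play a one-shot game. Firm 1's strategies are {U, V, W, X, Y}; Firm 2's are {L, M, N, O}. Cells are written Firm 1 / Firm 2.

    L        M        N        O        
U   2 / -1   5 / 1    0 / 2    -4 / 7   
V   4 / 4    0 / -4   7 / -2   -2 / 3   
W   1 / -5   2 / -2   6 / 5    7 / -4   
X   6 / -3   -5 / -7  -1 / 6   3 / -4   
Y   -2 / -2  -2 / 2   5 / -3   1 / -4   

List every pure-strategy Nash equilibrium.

There is no pure-strategy Nash equilibrium

Check mutual best responses: a cell is a NE iff neither player can gain by unilaterally deviating.
Firm 1's best responses — vs L: X (payoff 6); vs M: U (payoff 5); vs N: V (payoff 7); vs O: W (payoff 7).
Firm 2's best responses — vs U: O (payoff 7); vs V: L (payoff 4); vs W: N (payoff 5); vs X: N (payoff 6); vs Y: M (payoff 2).
No cell has both players best-responding. For instance, Firm 1's best reply to O is W, but against W Firm 2 prefers N over O.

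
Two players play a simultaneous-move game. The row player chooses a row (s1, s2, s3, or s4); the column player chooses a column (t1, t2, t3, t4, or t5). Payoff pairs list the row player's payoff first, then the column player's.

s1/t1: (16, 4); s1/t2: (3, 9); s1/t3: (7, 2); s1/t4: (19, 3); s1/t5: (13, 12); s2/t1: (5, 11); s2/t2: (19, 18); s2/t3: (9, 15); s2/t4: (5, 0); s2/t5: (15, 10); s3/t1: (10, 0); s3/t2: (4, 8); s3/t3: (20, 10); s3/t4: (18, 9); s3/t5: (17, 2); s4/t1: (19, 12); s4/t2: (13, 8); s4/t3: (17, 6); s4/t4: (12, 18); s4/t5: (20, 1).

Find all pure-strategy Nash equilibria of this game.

(s2, t2) and (s3, t3)

Check mutual best responses: a cell is a NE iff neither player can gain by unilaterally deviating.
The row player's best responses — vs t1: s4 (payoff 19); vs t2: s2 (payoff 19); vs t3: s3 (payoff 20); vs t4: s1 (payoff 19); vs t5: s4 (payoff 20).
The column player's best responses — vs s1: t5 (payoff 12); vs s2: t2 (payoff 18); vs s3: t3 (payoff 10); vs s4: t4 (payoff 18).
Mutual best responses occur at (s2, t2) and (s3, t3); at each, neither player gains by switching.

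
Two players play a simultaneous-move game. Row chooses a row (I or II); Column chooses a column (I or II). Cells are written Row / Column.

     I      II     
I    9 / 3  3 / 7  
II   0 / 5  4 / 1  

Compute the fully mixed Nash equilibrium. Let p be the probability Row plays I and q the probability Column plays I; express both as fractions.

p = 1/2, q = 1/10

In a mixed NE each player is indifferent between their pure strategies, so the opponent's mix sets the indifference.
Column indifferent between I and II: p·3 + (1−p)·5 = p·7 + (1−p)·1 ⟹ 5 + (-2)p = 1 + 6p ⟹ p = 1/2.
Row indifferent between I and II: q·9 + (1−q)·3 = q·0 + (1−q)·4 ⟹ 3 + 6q = 4 + (-4)q ⟹ q = 1/10.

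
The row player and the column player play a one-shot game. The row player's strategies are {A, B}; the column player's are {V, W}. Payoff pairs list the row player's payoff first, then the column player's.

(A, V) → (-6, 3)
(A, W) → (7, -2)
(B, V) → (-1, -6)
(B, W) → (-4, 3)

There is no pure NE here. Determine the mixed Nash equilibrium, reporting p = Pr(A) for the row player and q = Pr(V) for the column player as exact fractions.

Each player's mixing probability is pinned down by making the *other* player indifferent.
The column player indifferent between V and W: p·3 + (1−p)·(-6) = p·(-2) + (1−p)·3 ⟹ (-6) + 9p = 3 + (-5)p ⟹ p = 9/14.
The row player indifferent between A and B: q·(-6) + (1−q)·7 = q·(-1) + (1−q)·(-4) ⟹ 7 + (-13)q = (-4) + 3q ⟹ q = 11/16.

p = 9/14, q = 11/16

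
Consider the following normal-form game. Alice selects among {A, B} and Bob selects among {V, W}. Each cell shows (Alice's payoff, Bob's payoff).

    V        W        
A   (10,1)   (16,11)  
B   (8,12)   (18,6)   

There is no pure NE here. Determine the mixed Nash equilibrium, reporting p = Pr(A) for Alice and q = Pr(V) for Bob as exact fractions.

p = 3/8, q = 1/2

In a mixed NE each player is indifferent between their pure strategies, so the opponent's mix sets the indifference.
Bob indifferent between V and W: p·1 + (1−p)·12 = p·11 + (1−p)·6 ⟹ 12 + (-11)p = 6 + 5p ⟹ p = 3/8.
Alice indifferent between A and B: q·10 + (1−q)·16 = q·8 + (1−q)·18 ⟹ 16 + (-6)q = 18 + (-10)q ⟹ q = 1/2.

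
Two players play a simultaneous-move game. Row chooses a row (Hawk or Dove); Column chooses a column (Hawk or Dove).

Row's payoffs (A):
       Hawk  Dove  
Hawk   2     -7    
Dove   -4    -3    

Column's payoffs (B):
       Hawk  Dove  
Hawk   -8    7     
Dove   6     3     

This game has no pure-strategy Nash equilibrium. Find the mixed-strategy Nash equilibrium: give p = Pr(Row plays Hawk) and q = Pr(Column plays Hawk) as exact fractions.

In a mixed NE each player is indifferent between their pure strategies, so the opponent's mix sets the indifference.
Column indifferent between Hawk and Dove: p·(-8) + (1−p)·6 = p·7 + (1−p)·3 ⟹ 6 + (-14)p = 3 + 4p ⟹ p = 1/6.
Row indifferent between Hawk and Dove: q·2 + (1−q)·(-7) = q·(-4) + (1−q)·(-3) ⟹ (-7) + 9q = (-3) + (-1)q ⟹ q = 2/5.

p = 1/6, q = 2/5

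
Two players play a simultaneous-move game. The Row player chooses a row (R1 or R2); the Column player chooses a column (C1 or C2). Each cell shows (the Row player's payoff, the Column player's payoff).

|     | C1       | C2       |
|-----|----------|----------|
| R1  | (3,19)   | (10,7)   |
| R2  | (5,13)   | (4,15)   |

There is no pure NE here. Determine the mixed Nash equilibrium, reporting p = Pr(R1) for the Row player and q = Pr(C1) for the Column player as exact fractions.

In a mixed NE each player is indifferent between their pure strategies, so the opponent's mix sets the indifference.
The Column player indifferent between C1 and C2: p·19 + (1−p)·13 = p·7 + (1−p)·15 ⟹ 13 + 6p = 15 + (-8)p ⟹ p = 1/7.
The Row player indifferent between R1 and R2: q·3 + (1−q)·10 = q·5 + (1−q)·4 ⟹ 10 + (-7)q = 4 + 1q ⟹ q = 3/4.

p = 1/7, q = 3/4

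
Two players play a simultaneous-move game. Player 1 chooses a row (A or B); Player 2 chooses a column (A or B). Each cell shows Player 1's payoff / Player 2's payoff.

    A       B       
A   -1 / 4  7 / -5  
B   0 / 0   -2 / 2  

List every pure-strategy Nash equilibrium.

None

A profile is a Nash equilibrium when each player is best-responding to the other.
Player 1's best responses — vs A: B (payoff 0); vs B: A (payoff 7).
Player 2's best responses — vs A: A (payoff 4); vs B: B (payoff 2).
No cell has both players best-responding. For instance, Player 1's best reply to B is A, but against A Player 2 prefers A over B.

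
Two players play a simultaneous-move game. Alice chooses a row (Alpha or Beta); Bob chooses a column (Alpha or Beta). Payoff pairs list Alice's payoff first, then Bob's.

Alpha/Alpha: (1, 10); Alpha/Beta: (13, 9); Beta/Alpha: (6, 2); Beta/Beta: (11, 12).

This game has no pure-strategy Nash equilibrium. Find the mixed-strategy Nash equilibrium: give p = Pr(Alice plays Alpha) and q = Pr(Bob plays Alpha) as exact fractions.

In a mixed NE each player is indifferent between their pure strategies, so the opponent's mix sets the indifference.
Bob indifferent between Alpha and Beta: p·10 + (1−p)·2 = p·9 + (1−p)·12 ⟹ 2 + 8p = 12 + (-3)p ⟹ p = 10/11.
Alice indifferent between Alpha and Beta: q·1 + (1−q)·13 = q·6 + (1−q)·11 ⟹ 13 + (-12)q = 11 + (-5)q ⟹ q = 2/7.

p = 10/11, q = 2/7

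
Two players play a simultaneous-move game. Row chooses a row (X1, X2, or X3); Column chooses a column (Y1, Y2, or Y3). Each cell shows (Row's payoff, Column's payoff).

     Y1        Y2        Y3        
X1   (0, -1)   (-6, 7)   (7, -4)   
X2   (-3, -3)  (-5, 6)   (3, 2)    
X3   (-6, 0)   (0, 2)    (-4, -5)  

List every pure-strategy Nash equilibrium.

(X3, Y2)

A profile is a Nash equilibrium when each player is best-responding to the other.
Row's best responses — vs Y1: X1 (payoff 0); vs Y2: X3 (payoff 0); vs Y3: X1 (payoff 7).
Column's best responses — vs X1: Y2 (payoff 7); vs X2: Y2 (payoff 6); vs X3: Y2 (payoff 2).
The only mutual best response is (X3, Y2); neither player gains by switching there.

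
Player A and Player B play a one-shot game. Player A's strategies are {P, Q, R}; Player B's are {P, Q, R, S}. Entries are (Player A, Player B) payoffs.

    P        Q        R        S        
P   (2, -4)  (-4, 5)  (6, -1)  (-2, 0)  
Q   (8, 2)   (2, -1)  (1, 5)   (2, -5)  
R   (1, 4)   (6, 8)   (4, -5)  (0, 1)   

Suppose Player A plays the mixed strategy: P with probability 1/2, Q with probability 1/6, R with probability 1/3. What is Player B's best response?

Q

Player B's best reply maximizes expected payoff against the mix.
P: (1/2)·(-4) + (1/6)·2 + (1/3)·4 = -1/3
Q: (1/2)·5 + (1/6)·(-1) + (1/3)·8 = 5
R: (1/2)·(-1) + (1/6)·5 + (1/3)·(-5) = -4/3
S: (1/2)·0 + (1/6)·(-5) + (1/3)·1 = -1/2
Highest expected payoff is 5, from Q.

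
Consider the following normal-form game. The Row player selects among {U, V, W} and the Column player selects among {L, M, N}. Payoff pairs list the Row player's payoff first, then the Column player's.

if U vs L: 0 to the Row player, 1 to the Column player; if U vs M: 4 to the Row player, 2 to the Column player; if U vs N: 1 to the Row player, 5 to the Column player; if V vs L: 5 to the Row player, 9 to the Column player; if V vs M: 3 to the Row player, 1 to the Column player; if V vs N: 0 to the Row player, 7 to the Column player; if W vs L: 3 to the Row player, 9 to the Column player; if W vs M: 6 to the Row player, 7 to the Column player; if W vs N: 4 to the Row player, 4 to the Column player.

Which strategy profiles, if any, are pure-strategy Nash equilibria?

(V, L)

Check mutual best responses: a cell is a NE iff neither player can gain by unilaterally deviating.
The Row player's best responses — vs L: V (payoff 5); vs M: W (payoff 6); vs N: W (payoff 4).
The Column player's best responses — vs U: N (payoff 5); vs V: L (payoff 9); vs W: L (payoff 9).
The only mutual best response is (V, L); neither player gains by switching there.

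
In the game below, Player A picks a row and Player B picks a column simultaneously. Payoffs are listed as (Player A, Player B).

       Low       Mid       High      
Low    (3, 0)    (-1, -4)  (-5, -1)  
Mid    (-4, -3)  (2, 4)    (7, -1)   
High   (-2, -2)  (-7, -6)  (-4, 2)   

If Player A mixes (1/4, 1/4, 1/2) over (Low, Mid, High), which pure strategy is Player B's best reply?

High

Compute Player B's expected payoff from each pure strategy against the given mix.
Low: (1/4)·0 + (1/4)·(-3) + (1/2)·(-2) = -7/4
Mid: (1/4)·(-4) + (1/4)·4 + (1/2)·(-6) = -3
High: (1/4)·(-1) + (1/4)·(-1) + (1/2)·2 = 1/2
Highest expected payoff is 1/2, from High.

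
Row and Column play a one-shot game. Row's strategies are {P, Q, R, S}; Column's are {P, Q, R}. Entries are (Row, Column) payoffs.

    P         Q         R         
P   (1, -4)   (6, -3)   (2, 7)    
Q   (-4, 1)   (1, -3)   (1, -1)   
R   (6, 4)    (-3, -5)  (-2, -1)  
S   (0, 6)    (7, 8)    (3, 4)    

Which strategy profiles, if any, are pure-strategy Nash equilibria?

Check mutual best responses: a cell is a NE iff neither player can gain by unilaterally deviating.
Row's best responses — vs P: R (payoff 6); vs Q: S (payoff 7); vs R: S (payoff 3).
Column's best responses — vs P: R (payoff 7); vs Q: P (payoff 1); vs R: P (payoff 4); vs S: Q (payoff 8).
Mutual best responses occur at (R, P) and (S, Q); at each, neither player gains by switching.

(R, P) and (S, Q)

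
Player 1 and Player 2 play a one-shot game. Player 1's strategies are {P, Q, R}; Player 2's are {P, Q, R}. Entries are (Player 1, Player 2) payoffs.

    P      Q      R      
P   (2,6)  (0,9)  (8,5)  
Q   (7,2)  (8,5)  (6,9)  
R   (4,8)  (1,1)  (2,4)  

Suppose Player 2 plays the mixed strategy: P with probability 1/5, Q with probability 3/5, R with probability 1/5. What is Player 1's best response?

Q

Player 1's best reply maximizes expected payoff against the mix.
P: (1/5)·2 + (3/5)·0 + (1/5)·8 = 2
Q: (1/5)·7 + (3/5)·8 + (1/5)·6 = 37/5
R: (1/5)·4 + (3/5)·1 + (1/5)·2 = 9/5
Highest expected payoff is 37/5, from Q.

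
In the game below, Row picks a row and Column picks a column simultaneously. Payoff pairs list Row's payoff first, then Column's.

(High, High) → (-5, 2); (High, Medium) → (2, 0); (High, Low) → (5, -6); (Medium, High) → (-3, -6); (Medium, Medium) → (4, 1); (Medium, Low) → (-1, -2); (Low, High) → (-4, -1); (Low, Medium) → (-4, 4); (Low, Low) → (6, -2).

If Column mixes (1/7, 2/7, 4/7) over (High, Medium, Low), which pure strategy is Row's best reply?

Compute Row's expected payoff from each pure strategy against the given mix.
High: (1/7)·(-5) + (2/7)·2 + (4/7)·5 = 19/7
Medium: (1/7)·(-3) + (2/7)·4 + (4/7)·(-1) = 1/7
Low: (1/7)·(-4) + (2/7)·(-4) + (4/7)·6 = 12/7
Highest expected payoff is 19/7, from High.

High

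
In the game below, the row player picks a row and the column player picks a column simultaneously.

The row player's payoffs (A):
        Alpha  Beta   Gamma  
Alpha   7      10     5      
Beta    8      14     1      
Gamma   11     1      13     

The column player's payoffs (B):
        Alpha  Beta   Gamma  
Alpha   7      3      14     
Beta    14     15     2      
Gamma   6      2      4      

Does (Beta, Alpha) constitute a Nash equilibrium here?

Holding the column player at Alpha: the row player gets 8 from Beta but could get 11 by switching to Gamma. The row player has a profitable deviation.

No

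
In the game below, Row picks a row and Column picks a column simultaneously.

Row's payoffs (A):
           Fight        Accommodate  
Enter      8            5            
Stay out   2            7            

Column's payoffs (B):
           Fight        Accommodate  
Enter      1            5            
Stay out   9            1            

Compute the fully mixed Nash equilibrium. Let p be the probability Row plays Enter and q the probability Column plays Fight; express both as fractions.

Each player's mixing probability is pinned down by making the *other* player indifferent.
Column indifferent between Fight and Accommodate: p·1 + (1−p)·9 = p·5 + (1−p)·1 ⟹ 9 + (-8)p = 1 + 4p ⟹ p = 2/3.
Row indifferent between Enter and Stay out: q·8 + (1−q)·5 = q·2 + (1−q)·7 ⟹ 5 + 3q = 7 + (-5)q ⟹ q = 1/4.

p = 2/3, q = 1/4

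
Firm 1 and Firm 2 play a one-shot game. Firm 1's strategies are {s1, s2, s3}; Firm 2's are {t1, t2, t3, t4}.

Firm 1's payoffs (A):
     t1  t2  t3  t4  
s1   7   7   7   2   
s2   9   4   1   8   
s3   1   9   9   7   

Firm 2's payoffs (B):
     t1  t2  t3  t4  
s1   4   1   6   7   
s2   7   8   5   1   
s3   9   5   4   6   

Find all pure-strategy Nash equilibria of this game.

Find each player's best response to every opponent strategy; NE are the intersections.
Firm 1's best responses — vs t1: s2 (payoff 9); vs t2: s3 (payoff 9); vs t3: s3 (payoff 9); vs t4: s2 (payoff 8).
Firm 2's best responses — vs s1: t4 (payoff 7); vs s2: t2 (payoff 8); vs s3: t1 (payoff 9).
No cell has both players best-responding. For instance, Firm 1's best reply to t3 is s3, but against s3 Firm 2 prefers t1 over t3.

There is no pure-strategy Nash equilibrium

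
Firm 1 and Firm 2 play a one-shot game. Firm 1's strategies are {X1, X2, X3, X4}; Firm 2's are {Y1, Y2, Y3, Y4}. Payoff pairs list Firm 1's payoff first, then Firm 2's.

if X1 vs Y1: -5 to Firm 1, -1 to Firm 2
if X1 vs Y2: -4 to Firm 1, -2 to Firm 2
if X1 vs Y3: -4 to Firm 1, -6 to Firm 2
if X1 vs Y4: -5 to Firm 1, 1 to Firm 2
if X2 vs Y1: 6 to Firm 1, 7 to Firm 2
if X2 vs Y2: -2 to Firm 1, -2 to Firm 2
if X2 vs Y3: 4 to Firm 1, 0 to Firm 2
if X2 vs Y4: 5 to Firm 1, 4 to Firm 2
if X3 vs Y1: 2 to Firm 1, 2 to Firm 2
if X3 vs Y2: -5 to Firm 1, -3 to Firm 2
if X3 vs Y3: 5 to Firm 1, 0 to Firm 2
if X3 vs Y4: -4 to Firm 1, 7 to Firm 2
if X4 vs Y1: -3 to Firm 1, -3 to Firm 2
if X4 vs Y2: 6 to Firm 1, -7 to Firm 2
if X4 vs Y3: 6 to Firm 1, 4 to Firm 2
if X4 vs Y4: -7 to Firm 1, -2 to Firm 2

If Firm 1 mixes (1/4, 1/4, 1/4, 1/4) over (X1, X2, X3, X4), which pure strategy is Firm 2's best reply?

Y4

Compute Firm 2's expected payoff from each pure strategy against the given mix.
Y1: (1/4)·(-1) + (1/4)·7 + (1/4)·2 + (1/4)·(-3) = 5/4
Y2: (1/4)·(-2) + (1/4)·(-2) + (1/4)·(-3) + (1/4)·(-7) = -7/2
Y3: (1/4)·(-6) + (1/4)·0 + (1/4)·0 + (1/4)·4 = -1/2
Y4: (1/4)·1 + (1/4)·4 + (1/4)·7 + (1/4)·(-2) = 5/2
Highest expected payoff is 5/2, from Y4.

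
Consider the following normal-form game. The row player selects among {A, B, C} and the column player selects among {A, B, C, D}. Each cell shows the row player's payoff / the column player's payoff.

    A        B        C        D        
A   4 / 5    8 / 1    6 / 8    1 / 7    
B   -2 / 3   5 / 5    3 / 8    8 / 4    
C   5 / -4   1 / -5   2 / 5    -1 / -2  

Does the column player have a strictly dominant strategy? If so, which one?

A strategy is strictly dominant if it gives the column player a strictly higher payoff than every other strategy, against every choice by the opponent.
C strictly dominates: vs A: 8 > each of {5, 1, 7}; vs B: 8 > each of {3, 5, 4}; vs C: 5 > each of {-4, -5, -2}.

C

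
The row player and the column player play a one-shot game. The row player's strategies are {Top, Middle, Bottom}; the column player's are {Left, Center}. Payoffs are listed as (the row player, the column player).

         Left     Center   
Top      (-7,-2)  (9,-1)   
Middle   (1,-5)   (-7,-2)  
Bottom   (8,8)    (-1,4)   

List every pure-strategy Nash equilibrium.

(Top, Center) and (Bottom, Left)

Check mutual best responses: a cell is a NE iff neither player can gain by unilaterally deviating.
The row player's best responses — vs Left: Bottom (payoff 8); vs Center: Top (payoff 9).
The column player's best responses — vs Top: Center (payoff -1); vs Middle: Center (payoff -2); vs Bottom: Left (payoff 8).
Mutual best responses occur at (Top, Center) and (Bottom, Left); at each, neither player gains by switching.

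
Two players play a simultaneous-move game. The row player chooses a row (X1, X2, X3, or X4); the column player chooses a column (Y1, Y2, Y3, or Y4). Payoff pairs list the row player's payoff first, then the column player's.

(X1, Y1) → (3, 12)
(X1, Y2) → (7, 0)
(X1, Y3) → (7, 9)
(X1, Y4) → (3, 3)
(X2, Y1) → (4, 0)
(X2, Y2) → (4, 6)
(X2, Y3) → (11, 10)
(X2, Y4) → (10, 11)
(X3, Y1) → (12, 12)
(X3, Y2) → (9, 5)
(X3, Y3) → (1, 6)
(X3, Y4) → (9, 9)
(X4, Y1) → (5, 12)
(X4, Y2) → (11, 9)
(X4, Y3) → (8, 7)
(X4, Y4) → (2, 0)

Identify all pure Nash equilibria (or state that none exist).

A profile is a Nash equilibrium when each player is best-responding to the other.
The row player's best responses — vs Y1: X3 (payoff 12); vs Y2: X4 (payoff 11); vs Y3: X2 (payoff 11); vs Y4: X2 (payoff 10).
The column player's best responses — vs X1: Y1 (payoff 12); vs X2: Y4 (payoff 11); vs X3: Y1 (payoff 12); vs X4: Y1 (payoff 12).
Mutual best responses occur at (X2, Y4) and (X3, Y1); at each, neither player gains by switching.

(X2, Y4) and (X3, Y1)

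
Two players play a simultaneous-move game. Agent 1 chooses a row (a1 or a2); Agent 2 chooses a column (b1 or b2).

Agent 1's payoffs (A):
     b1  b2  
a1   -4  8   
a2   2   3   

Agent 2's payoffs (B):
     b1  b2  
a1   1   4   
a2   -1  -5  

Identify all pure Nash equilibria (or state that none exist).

(a1, b2) and (a2, b1)

A profile is a Nash equilibrium when each player is best-responding to the other.
Agent 1's best responses — vs b1: a2 (payoff 2); vs b2: a1 (payoff 8).
Agent 2's best responses — vs a1: b2 (payoff 4); vs a2: b1 (payoff -1).
Mutual best responses occur at (a1, b2) and (a2, b1); at each, neither player gains by switching.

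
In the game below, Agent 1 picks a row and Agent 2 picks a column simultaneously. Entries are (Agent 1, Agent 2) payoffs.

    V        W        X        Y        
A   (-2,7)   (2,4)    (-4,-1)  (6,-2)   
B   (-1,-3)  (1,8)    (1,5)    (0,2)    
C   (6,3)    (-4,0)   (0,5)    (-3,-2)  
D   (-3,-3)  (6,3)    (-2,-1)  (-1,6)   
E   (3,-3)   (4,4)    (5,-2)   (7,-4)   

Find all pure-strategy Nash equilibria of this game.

Check mutual best responses: a cell is a NE iff neither player can gain by unilaterally deviating.
Agent 1's best responses — vs V: C (payoff 6); vs W: D (payoff 6); vs X: E (payoff 5); vs Y: E (payoff 7).
Agent 2's best responses — vs A: V (payoff 7); vs B: W (payoff 8); vs C: X (payoff 5); vs D: Y (payoff 6); vs E: W (payoff 4).
No cell has both players best-responding. For instance, Agent 1's best reply to V is C, but against C Agent 2 prefers X over V.

No pure-strategy Nash equilibrium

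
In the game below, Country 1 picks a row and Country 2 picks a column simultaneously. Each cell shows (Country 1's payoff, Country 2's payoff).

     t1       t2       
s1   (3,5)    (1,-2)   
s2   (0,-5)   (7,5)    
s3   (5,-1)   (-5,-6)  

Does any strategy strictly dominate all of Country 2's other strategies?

No strictly dominant strategy

A strategy is strictly dominant if it gives Country 2 a strictly higher payoff than every other strategy, against every choice by the opponent.
t1 is not dominant: against s2, t2 gives 5 > -5.
t2 is not dominant: against s1, t1 gives 5 > -2.
No single strategy is best against every opponent action.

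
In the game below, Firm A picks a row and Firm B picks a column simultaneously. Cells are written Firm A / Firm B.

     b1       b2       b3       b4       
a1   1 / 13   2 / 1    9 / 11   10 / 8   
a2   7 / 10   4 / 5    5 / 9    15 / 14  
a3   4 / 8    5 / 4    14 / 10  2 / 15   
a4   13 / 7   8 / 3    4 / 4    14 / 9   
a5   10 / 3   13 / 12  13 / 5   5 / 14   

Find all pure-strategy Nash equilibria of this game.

(a2, b4)

Find each player's best response to every opponent strategy; NE are the intersections.
Firm A's best responses — vs b1: a4 (payoff 13); vs b2: a5 (payoff 13); vs b3: a3 (payoff 14); vs b4: a2 (payoff 15).
Firm B's best responses — vs a1: b1 (payoff 13); vs a2: b4 (payoff 14); vs a3: b4 (payoff 15); vs a4: b4 (payoff 9); vs a5: b4 (payoff 14).
The only mutual best response is (a2, b4); neither player gains by switching there.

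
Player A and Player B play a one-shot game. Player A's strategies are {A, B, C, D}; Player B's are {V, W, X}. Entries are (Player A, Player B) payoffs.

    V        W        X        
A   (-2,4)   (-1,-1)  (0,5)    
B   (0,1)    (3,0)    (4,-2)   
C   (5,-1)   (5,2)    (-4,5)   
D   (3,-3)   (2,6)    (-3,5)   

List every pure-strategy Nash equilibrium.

A profile is a Nash equilibrium when each player is best-responding to the other.
Player A's best responses — vs V: C (payoff 5); vs W: C (payoff 5); vs X: B (payoff 4).
Player B's best responses — vs A: X (payoff 5); vs B: V (payoff 1); vs C: X (payoff 5); vs D: W (payoff 6).
No cell has both players best-responding. For instance, Player A's best reply to W is C, but against C Player B prefers X over W.

There is no pure-strategy Nash equilibrium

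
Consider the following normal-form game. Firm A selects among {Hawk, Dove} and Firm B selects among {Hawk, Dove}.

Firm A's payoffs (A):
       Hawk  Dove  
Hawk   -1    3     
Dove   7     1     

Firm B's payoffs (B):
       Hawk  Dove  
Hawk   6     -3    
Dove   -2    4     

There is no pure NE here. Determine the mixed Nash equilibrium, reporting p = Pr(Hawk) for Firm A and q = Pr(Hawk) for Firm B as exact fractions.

In a mixed NE each player is indifferent between their pure strategies, so the opponent's mix sets the indifference.
Firm B indifferent between Hawk and Dove: p·6 + (1−p)·(-2) = p·(-3) + (1−p)·4 ⟹ (-2) + 8p = 4 + (-7)p ⟹ p = 2/5.
Firm A indifferent between Hawk and Dove: q·(-1) + (1−q)·3 = q·7 + (1−q)·1 ⟹ 3 + (-4)q = 1 + 6q ⟹ q = 1/5.

p = 2/5, q = 1/5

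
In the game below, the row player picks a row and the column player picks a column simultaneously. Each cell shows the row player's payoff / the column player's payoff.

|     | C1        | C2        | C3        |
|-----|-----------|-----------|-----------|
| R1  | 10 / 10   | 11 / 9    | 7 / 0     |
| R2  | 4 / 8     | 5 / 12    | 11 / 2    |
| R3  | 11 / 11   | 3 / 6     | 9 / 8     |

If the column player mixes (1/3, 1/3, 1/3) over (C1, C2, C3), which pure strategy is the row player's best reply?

R1

Compute the row player's expected payoff from each pure strategy against the given mix.
R1: (1/3)·10 + (1/3)·11 + (1/3)·7 = 28/3
R2: (1/3)·4 + (1/3)·5 + (1/3)·11 = 20/3
R3: (1/3)·11 + (1/3)·3 + (1/3)·9 = 23/3
Highest expected payoff is 28/3, from R1.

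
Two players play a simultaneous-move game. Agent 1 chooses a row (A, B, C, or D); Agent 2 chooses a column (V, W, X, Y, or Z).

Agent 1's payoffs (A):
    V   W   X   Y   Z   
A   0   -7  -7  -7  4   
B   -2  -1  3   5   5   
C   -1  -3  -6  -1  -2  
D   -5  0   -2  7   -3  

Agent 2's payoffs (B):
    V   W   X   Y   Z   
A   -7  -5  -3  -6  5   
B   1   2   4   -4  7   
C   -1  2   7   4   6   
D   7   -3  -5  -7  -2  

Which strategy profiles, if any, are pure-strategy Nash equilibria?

(B, Z)

A profile is a Nash equilibrium when each player is best-responding to the other.
Agent 1's best responses — vs V: A (payoff 0); vs W: D (payoff 0); vs X: B (payoff 3); vs Y: D (payoff 7); vs Z: B (payoff 5).
Agent 2's best responses — vs A: Z (payoff 5); vs B: Z (payoff 7); vs C: X (payoff 7); vs D: V (payoff 7).
The only mutual best response is (B, Z); neither player gains by switching there.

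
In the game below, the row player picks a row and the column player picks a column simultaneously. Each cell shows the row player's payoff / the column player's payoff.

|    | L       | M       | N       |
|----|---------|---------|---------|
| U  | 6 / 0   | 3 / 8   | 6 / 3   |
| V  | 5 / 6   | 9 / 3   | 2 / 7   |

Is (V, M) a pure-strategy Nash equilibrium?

Holding the column player at M: the row player gets 9 from V, versus 3 from U. No profitable deviation for the row player.
Holding the row player at V: the column player gets 3 from M but could get 7 by switching to N. The column player has a profitable deviation.

No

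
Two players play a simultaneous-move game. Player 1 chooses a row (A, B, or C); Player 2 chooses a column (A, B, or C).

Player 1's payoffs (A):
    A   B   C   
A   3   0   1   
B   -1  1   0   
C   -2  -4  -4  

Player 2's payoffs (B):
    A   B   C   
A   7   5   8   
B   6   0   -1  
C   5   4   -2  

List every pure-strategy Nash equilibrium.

(A, C)

Find each player's best response to every opponent strategy; NE are the intersections.
Player 1's best responses — vs A: A (payoff 3); vs B: B (payoff 1); vs C: A (payoff 1).
Player 2's best responses — vs A: C (payoff 8); vs B: A (payoff 6); vs C: A (payoff 5).
The only mutual best response is (A, C); neither player gains by switching there.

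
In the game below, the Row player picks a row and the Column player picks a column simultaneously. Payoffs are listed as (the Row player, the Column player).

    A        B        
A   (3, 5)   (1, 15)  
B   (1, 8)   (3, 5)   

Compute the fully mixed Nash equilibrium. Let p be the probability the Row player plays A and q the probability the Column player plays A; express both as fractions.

p = 3/13, q = 1/2

In a mixed NE each player is indifferent between their pure strategies, so the opponent's mix sets the indifference.
The Column player indifferent between A and B: p·5 + (1−p)·8 = p·15 + (1−p)·5 ⟹ 8 + (-3)p = 5 + 10p ⟹ p = 3/13.
The Row player indifferent between A and B: q·3 + (1−q)·1 = q·1 + (1−q)·3 ⟹ 1 + 2q = 3 + (-2)q ⟹ q = 1/2.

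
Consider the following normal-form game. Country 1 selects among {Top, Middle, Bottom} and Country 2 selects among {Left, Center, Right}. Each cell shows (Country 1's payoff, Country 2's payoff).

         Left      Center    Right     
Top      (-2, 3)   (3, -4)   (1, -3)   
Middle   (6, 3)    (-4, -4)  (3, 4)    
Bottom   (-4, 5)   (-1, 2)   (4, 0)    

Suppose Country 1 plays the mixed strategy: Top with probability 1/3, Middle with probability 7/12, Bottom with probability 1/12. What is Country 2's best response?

Compute Country 2's expected payoff from each pure strategy against the given mix.
Left: (1/3)·3 + (7/12)·3 + (1/12)·5 = 19/6
Center: (1/3)·(-4) + (7/12)·(-4) + (1/12)·2 = -7/2
Right: (1/3)·(-3) + (7/12)·4 + (1/12)·0 = 4/3
Highest expected payoff is 19/6, from Left.

Left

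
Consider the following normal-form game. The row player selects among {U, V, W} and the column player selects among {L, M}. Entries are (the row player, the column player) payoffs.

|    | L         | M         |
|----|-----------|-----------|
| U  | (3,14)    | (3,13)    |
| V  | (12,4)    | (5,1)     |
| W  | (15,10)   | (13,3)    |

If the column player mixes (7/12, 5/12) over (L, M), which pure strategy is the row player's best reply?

The row player's best reply maximizes expected payoff against the mix.
U: (7/12)·3 + (5/12)·3 = 3
V: (7/12)·12 + (5/12)·5 = 109/12
W: (7/12)·15 + (5/12)·13 = 85/6
Highest expected payoff is 85/6, from W.

W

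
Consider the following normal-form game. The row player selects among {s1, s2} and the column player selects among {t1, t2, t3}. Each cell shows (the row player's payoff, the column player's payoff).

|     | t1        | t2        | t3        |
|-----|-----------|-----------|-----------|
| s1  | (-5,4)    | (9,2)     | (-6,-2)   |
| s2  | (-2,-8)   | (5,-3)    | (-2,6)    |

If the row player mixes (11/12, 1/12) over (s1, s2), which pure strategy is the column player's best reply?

The column player's best reply maximizes expected payoff against the mix.
t1: (11/12)·4 + (1/12)·(-8) = 3
t2: (11/12)·2 + (1/12)·(-3) = 19/12
t3: (11/12)·(-2) + (1/12)·6 = -4/3
Highest expected payoff is 3, from t1.

t1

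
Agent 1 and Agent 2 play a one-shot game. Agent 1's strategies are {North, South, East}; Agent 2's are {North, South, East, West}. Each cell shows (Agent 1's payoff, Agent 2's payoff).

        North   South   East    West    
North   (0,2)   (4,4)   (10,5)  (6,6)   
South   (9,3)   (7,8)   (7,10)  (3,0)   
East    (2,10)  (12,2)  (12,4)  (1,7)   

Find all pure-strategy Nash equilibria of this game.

Find each player's best response to every opponent strategy; NE are the intersections.
Agent 1's best responses — vs North: South (payoff 9); vs South: East (payoff 12); vs East: East (payoff 12); vs West: North (payoff 6).
Agent 2's best responses — vs North: West (payoff 6); vs South: East (payoff 10); vs East: North (payoff 10).
The only mutual best response is (North, West); neither player gains by switching there.

(North, West)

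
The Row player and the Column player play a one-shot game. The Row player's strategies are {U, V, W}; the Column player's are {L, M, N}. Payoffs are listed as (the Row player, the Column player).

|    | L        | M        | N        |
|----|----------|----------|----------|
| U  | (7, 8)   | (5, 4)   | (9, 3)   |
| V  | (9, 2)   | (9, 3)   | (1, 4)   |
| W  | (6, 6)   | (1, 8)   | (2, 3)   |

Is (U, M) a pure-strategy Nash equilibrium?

No

Holding the Column player at M: the Row player gets 5 from U but could get 9 by switching to V. The Row player has a profitable deviation.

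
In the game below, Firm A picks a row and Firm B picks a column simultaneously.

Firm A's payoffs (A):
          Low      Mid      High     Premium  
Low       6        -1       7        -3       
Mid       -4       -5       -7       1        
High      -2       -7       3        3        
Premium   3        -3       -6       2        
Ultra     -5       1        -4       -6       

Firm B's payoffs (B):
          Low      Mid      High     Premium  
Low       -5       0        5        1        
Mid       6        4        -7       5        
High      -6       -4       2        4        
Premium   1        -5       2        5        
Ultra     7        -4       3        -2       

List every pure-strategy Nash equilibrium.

Find each player's best response to every opponent strategy; NE are the intersections.
Firm A's best responses — vs Low: Low (payoff 6); vs Mid: Ultra (payoff 1); vs High: Low (payoff 7); vs Premium: High (payoff 3).
Firm B's best responses — vs Low: High (payoff 5); vs Mid: Low (payoff 6); vs High: Premium (payoff 4); vs Premium: Premium (payoff 5); vs Ultra: Low (payoff 7).
Mutual best responses occur at (Low, High) and (High, Premium); at each, neither player gains by switching.

(Low, High) and (High, Premium)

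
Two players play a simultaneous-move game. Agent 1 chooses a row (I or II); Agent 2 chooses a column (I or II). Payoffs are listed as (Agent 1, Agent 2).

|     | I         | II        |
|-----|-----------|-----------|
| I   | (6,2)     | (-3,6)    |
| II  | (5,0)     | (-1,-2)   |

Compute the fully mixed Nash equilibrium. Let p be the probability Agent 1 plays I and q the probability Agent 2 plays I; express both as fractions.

p = 1/3, q = 2/3

Each player's mixing probability is pinned down by making the *other* player indifferent.
Agent 2 indifferent between I and II: p·2 + (1−p)·0 = p·6 + (1−p)·(-2) ⟹ 0 + 2p = (-2) + 8p ⟹ p = 1/3.
Agent 1 indifferent between I and II: q·6 + (1−q)·(-3) = q·5 + (1−q)·(-1) ⟹ (-3) + 9q = (-1) + 6q ⟹ q = 2/3.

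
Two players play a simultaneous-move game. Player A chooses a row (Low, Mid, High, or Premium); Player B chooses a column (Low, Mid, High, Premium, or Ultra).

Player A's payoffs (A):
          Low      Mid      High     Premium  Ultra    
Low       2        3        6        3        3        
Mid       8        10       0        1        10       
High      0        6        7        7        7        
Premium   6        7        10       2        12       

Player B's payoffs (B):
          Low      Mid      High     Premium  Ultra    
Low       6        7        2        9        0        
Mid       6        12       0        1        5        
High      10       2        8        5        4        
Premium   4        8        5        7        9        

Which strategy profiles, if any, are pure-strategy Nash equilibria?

(Mid, Mid) and (Premium, Ultra)

A profile is a Nash equilibrium when each player is best-responding to the other.
Player A's best responses — vs Low: Mid (payoff 8); vs Mid: Mid (payoff 10); vs High: Premium (payoff 10); vs Premium: High (payoff 7); vs Ultra: Premium (payoff 12).
Player B's best responses — vs Low: Premium (payoff 9); vs Mid: Mid (payoff 12); vs High: Low (payoff 10); vs Premium: Ultra (payoff 9).
Mutual best responses occur at (Mid, Mid) and (Premium, Ultra); at each, neither player gains by switching.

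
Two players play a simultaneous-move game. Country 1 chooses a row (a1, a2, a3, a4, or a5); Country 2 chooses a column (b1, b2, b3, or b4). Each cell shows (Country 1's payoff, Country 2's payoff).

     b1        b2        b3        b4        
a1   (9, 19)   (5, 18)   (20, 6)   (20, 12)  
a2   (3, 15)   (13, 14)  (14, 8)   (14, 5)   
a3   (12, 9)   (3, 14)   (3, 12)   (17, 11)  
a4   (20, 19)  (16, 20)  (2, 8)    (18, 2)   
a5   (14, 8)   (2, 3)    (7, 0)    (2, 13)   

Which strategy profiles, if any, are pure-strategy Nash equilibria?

(a4, b2)

Check mutual best responses: a cell is a NE iff neither player can gain by unilaterally deviating.
Country 1's best responses — vs b1: a4 (payoff 20); vs b2: a4 (payoff 16); vs b3: a1 (payoff 20); vs b4: a1 (payoff 20).
Country 2's best responses — vs a1: b1 (payoff 19); vs a2: b1 (payoff 15); vs a3: b2 (payoff 14); vs a4: b2 (payoff 20); vs a5: b4 (payoff 13).
The only mutual best response is (a4, b2); neither player gains by switching there.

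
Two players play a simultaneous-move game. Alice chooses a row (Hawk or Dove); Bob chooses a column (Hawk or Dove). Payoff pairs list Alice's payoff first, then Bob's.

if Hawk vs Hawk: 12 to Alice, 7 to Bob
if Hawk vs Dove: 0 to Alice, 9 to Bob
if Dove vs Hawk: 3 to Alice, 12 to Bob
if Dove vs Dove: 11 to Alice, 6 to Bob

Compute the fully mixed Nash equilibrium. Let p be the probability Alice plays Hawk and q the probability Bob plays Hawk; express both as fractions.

Each player's mixing probability is pinned down by making the *other* player indifferent.
Bob indifferent between Hawk and Dove: p·7 + (1−p)·12 = p·9 + (1−p)·6 ⟹ 12 + (-5)p = 6 + 3p ⟹ p = 3/4.
Alice indifferent between Hawk and Dove: q·12 + (1−q)·0 = q·3 + (1−q)·11 ⟹ 0 + 12q = 11 + (-8)q ⟹ q = 11/20.

p = 3/4, q = 11/20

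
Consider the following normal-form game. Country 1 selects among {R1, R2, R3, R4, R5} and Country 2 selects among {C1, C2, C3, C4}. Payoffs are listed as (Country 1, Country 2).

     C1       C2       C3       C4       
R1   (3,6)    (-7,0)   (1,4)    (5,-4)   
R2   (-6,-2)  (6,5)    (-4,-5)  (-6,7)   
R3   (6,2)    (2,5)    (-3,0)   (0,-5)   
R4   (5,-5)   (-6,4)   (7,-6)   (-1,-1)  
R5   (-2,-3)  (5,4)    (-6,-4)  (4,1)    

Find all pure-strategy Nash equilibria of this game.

Check mutual best responses: a cell is a NE iff neither player can gain by unilaterally deviating.
Country 1's best responses — vs C1: R3 (payoff 6); vs C2: R2 (payoff 6); vs C3: R4 (payoff 7); vs C4: R1 (payoff 5).
Country 2's best responses — vs R1: C1 (payoff 6); vs R2: C4 (payoff 7); vs R3: C2 (payoff 5); vs R4: C2 (payoff 4); vs R5: C2 (payoff 4).
No cell has both players best-responding. For instance, Country 1's best reply to C4 is R1, but against R1 Country 2 prefers C1 over C4.

No pure-strategy Nash equilibrium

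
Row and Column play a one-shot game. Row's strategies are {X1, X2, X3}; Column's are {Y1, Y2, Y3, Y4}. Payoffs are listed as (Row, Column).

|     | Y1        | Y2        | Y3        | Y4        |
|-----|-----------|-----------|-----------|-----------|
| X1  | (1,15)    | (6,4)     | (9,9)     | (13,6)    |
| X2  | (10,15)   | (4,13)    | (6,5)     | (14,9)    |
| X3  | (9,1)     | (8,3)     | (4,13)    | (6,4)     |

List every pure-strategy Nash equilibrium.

(X2, Y1)

Check mutual best responses: a cell is a NE iff neither player can gain by unilaterally deviating.
Row's best responses — vs Y1: X2 (payoff 10); vs Y2: X3 (payoff 8); vs Y3: X1 (payoff 9); vs Y4: X2 (payoff 14).
Column's best responses — vs X1: Y1 (payoff 15); vs X2: Y1 (payoff 15); vs X3: Y3 (payoff 13).
The only mutual best response is (X2, Y1); neither player gains by switching there.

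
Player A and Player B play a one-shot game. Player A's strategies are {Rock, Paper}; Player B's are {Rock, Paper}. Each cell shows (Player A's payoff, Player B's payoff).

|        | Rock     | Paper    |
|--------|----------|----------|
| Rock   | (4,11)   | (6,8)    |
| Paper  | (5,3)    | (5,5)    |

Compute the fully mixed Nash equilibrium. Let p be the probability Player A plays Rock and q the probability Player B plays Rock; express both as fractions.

Each player's mixing probability is pinned down by making the *other* player indifferent.
Player B indifferent between Rock and Paper: p·11 + (1−p)·3 = p·8 + (1−p)·5 ⟹ 3 + 8p = 5 + 3p ⟹ p = 2/5.
Player A indifferent between Rock and Paper: q·4 + (1−q)·6 = q·5 + (1−q)·5 ⟹ 6 + (-2)q = 5 + 0q ⟹ q = 1/2.

p = 2/5, q = 1/2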